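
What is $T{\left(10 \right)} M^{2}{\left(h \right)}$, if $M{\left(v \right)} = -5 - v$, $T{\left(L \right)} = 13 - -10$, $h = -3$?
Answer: $92$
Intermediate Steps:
$T{\left(L \right)} = 23$ ($T{\left(L \right)} = 13 + 10 = 23$)
$T{\left(10 \right)} M^{2}{\left(h \right)} = 23 \left(-5 - -3\right)^{2} = 23 \left(-5 + 3\right)^{2} = 23 \left(-2\right)^{2} = 23 \cdot 4 = 92$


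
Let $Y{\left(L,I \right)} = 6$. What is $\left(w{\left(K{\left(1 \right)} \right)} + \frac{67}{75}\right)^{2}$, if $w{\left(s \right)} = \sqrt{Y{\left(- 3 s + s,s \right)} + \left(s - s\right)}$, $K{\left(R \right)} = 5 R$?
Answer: $\frac{38239}{5625} + \frac{134 \sqrt{6}}{75} \approx 11.174$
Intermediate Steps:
$w{\left(s \right)} = \sqrt{6}$ ($w{\left(s \right)} = \sqrt{6 + \left(s - s\right)} = \sqrt{6 + 0} = \sqrt{6}$)
$\left(w{\left(K{\left(1 \right)} \right)} + \frac{67}{75}\right)^{2} = \left(\sqrt{6} + \frac{67}{75}\right)^{2} = \left(\frac{67}{75} + \sqrt{6}\right)^{2}$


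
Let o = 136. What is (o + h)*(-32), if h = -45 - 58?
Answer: -1056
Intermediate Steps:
h = -103
(o + h)*(-32) = (136 - 103)*(-32) = 33*(-32) = -1056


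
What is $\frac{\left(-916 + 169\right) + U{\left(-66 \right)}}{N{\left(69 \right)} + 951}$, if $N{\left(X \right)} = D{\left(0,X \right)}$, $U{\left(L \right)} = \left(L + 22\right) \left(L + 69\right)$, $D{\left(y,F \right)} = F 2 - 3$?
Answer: $- \frac{293}{362} \approx -0.80939$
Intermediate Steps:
$D{\left(y,F \right)} = -3 + 2 F$ ($D{\left(y,F \right)} = 2 F - 3 = -3 + 2 F$)
$U{\left(L \right)} = \left(22 + L\right) \left(69 + L\right)$
$N{\left(X \right)} = -3 + 2 X$
$\frac{\left(-916 + 169\right) + U{\left(-66 \right)}}{N{\left(69 \right)} + 951} = \frac{\left(-916 + 169\right) + \left(1518 + \left(-66\right)^{2} + 91 \left(-66\right)\right)}{\left(-3 + 2 \cdot 69\right) + 951} = \frac{-747 + \left(1518 + 4356 - 6006\right)}{\left(-3 + 138\right) + 951} = \frac{-747 - 132}{135 + 951} = - \frac{879}{1086} = \left(-879\right) \frac{1}{1086} = - \frac{293}{362}$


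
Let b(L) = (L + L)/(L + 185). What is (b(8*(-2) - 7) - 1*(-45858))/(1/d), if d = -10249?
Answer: -38069654275/81 ≈ -4.7000e+8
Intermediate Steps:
b(L) = 2*L/(185 + L) (b(L) = (2*L)/(185 + L) = 2*L/(185 + L))
(b(8*(-2) - 7) - 1*(-45858))/(1/d) = (2*(8*(-2) - 7)/(185 + (8*(-2) - 7)) - 1*(-45858))/(1/(-10249)) = (2*(-16 - 7)/(185 + (-16 - 7)) + 45858)/(-1/10249) = (2*(-23)/(185 - 23) + 45858)*(-10249) = (2*(-23)/162 + 45858)*(-10249) = (2*(-23)*(1/162) + 45858)*(-10249) = (-23/81 + 45858)*(-10249) = (3714475/81)*(-10249) = -38069654275/81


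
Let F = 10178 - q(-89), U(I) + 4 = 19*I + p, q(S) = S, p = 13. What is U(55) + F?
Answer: 11321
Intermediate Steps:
U(I) = 9 + 19*I (U(I) = -4 + (19*I + 13) = -4 + (13 + 19*I) = 9 + 19*I)
F = 10267 (F = 10178 - 1*(-89) = 10178 + 89 = 10267)
U(55) + F = (9 + 19*55) + 10267 = (9 + 1045) + 10267 = 1054 + 10267 = 11321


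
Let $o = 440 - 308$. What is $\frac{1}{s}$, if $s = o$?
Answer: $\frac{1}{132} \approx 0.0075758$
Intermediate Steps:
$o = 132$ ($o = 440 - 308 = 132$)
$s = 132$
$\frac{1}{s} = \frac{1}{132}$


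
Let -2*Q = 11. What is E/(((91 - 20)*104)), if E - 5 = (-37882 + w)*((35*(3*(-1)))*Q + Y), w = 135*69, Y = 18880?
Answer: -85514215/1136 ≈ -75277.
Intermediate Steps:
Q = -11/2 (Q = -1/2*11 = -11/2 ≈ -5.5000)
w = 9315
E = -1111684795/2 (E = 5 + (-37882 + 9315)*((35*(3*(-1)))*(-11/2) + 18880) = 5 - 28567*((35*(-3))*(-11/2) + 18880) = 5 - 28567*(-105*(-11/2) + 18880) = 5 - 28567*(1155/2 + 18880) = 5 - 28567*38915/2 = 5 - 1111684805/2 = -1111684795/2 ≈ -5.5584e+8)
E/(((91 - 20)*104)) = -1111684795*1/(104*(91 - 20))/2 = -1111684795/(2*(71*104)) = -1111684795/2/7384 = -1111684795/2*1/7384 = -85514215/1136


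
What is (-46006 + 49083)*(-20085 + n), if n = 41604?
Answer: 66213963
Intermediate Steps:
(-46006 + 49083)*(-20085 + n) = (-46006 + 49083)*(-20085 + 41604) = 3077*21519 = 66213963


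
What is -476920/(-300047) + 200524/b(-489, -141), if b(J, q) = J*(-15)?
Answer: 63664832828/2200844745 ≈ 28.927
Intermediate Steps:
b(J, q) = -15*J
-476920/(-300047) + 200524/b(-489, -141) = -476920/(-300047) + 200524/((-15*(-489))) = -476920*(-1/300047) + 200524/7335 = 476920/300047 + 200524*(1/7335) = 476920/300047 + 200524/7335 = 63664832828/2200844745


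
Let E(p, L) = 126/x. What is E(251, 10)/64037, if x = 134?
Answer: 63/4290479 ≈ 1.4684e-5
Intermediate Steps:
E(p, L) = 63/67 (E(p, L) = 126/134 = 126*(1/134) = 63/67)
E(251, 10)/64037 = (63/67)/64037 = (63/67)*(1/64037) = 63/4290479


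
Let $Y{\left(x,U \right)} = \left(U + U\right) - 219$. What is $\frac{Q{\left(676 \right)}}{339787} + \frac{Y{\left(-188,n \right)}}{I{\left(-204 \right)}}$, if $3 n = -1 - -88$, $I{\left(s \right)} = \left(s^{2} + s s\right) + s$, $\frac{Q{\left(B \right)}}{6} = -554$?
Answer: $- \frac{330690779}{28211835036} \approx -0.011722$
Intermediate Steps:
$Q{\left(B \right)} = -3324$ ($Q{\left(B \right)} = 6 \left(-554\right) = -3324$)
$I{\left(s \right)} = s + 2 s^{2}$ ($I{\left(s \right)} = \left(s^{2} + s^{2}\right) + s = 2 s^{2} + s = s + 2 s^{2}$)
$n = 29$ ($n = \frac{-1 - -88}{3} = \frac{-1 + 88}{3} = \frac{1}{3} \cdot 87 = 29$)
$Y{\left(x,U \right)} = -219 + 2 U$ ($Y{\left(x,U \right)} = 2 U - 219 = -219 + 2 U$)
$\frac{Q{\left(676 \right)}}{339787} + \frac{Y{\left(-188,n \right)}}{I{\left(-204 \right)}} = - \frac{3324}{339787} + \frac{-219 + 2 \cdot 29}{\left(-204\right) \left(1 + 2 \left(-204\right)\right)} = \left(-3324\right) \frac{1}{339787} + \frac{-219 + 58}{\left(-204\right) \left(1 - 408\right)} = - \frac{3324}{339787} - \frac{161}{\left(-204\right) \left(-407\right)} = - \frac{3324}{339787} - \frac{161}{83028} = - \frac{330690779}{28211835036}$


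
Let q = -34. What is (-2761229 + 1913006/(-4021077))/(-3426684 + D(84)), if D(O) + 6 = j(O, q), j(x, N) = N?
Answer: 11103116336639/13779121061748 ≈ 0.80579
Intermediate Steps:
D(O) = -40 (D(O) = -6 - 34 = -40)
(-2761229 + 1913006/(-4021077))/(-3426684 + D(84)) = (-2761229 + 1913006/(-4021077))/(-3426684 - 40) = (-2761229 + 1913006*(-1/4021077))/(-3426724) = (-2761229 - 1913006/4021077)*(-1/3426724) = -11103116336639/4021077*(-1/3426724) = 11103116336639/13779121061748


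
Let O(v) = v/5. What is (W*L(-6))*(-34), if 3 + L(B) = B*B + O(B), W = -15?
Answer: 16218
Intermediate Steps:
O(v) = v/5 (O(v) = v*(1/5) = v/5)
L(B) = -3 + B**2 + B/5 (L(B) = -3 + (B*B + B/5) = -3 + (B**2 + B/5) = -3 + B**2 + B/5)
(W*L(-6))*(-34) = -15*(-3 + (-6)**2 + (1/5)*(-6))*(-34) = -15*(-3 + 36 - 6/5)*(-34) = -15*159/5*(-34) = -477*(-34) = 16218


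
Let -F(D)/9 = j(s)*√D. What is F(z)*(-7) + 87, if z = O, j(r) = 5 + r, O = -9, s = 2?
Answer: 87 + 1323*I ≈ 87.0 + 1323.0*I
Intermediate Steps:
z = -9
F(D) = -63*√D (F(D) = -9*(5 + 2)*√D = -63*√D)
F(z)*(-7) + 87 = -189*I*(-7) + 87 = 1323*I + 87 = 87 + 1323*I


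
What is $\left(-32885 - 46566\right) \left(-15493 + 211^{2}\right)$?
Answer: $-2306303628$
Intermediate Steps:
$\left(-32885 - 46566\right) \left(-15493 + 211^{2}\right) = - 79451 \left(-15493 + 44521\right) = \left(-79451\right) 29028 = -2306303628$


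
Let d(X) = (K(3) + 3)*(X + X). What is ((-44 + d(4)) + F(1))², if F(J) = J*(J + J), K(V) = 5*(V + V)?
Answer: 49284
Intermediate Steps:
K(V) = 10*V (K(V) = 5*(2*V) = 10*V)
F(J) = 2*J² (F(J) = J*(2*J) = 2*J²)
d(X) = 66*X (d(X) = (10*3 + 3)*(X + X) = (30 + 3)*(2*X) = 33*(2*X) = 66*X)
((-44 + d(4)) + F(1))² = ((-44 + 66*4) + 2*1²)² = ((-44 + 264) + 2*1)² = (220 + 2)² = 222² = 49284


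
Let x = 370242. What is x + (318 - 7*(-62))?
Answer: 370994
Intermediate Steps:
x + (318 - 7*(-62)) = 370242 + (318 - 7*(-62)) = 370242 + (318 + 434) = 370242 + 752 = 370994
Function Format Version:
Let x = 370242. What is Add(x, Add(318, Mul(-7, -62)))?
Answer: 370994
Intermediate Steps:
Add(x, Add(318, Mul(-7, -62))) = Add(370242, Add(318, Mul(-7, -62))) = Add(370242, Add(318, 434)) = Add(370242, 752) = 370994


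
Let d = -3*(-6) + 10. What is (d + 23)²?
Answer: 2601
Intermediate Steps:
d = 28 (d = 18 + 10 = 28)
(d + 23)² = (28 + 23)² = 51² = 2601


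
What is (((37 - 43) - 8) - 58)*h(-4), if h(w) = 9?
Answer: -648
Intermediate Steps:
(((37 - 43) - 8) - 58)*h(-4) = (((37 - 43) - 8) - 58)*9 = ((-6 - 8) - 58)*9 = (-14 - 58)*9 = -72*9 = -648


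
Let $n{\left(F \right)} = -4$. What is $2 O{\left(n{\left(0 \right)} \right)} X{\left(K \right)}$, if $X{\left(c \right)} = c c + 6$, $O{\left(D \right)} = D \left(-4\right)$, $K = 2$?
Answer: $320$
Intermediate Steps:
$O{\left(D \right)} = - 4 D$
$X{\left(c \right)} = 6 + c^{2}$ ($X{\left(c \right)} = c^{2} + 6 = 6 + c^{2}$)
$2 O{\left(n{\left(0 \right)} \right)} X{\left(K \right)} = 2 \left(\left(-4\right) \left(-4\right)\right) \left(6 + 2^{2}\right) = 2 \cdot 16 \left(6 + 4\right) = 32 \cdot 10 = 320$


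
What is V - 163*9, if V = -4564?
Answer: -6031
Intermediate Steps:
V - 163*9 = -4564 - 163*9 = -4564 - 1*1467 = -4564 - 1467 = -6031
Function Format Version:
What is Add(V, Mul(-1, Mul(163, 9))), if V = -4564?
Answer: -6031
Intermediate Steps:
Add(V, Mul(-1, Mul(163, 9))) = Add(-4564, Mul(-1, Mul(163, 9))) = Add(-4564, Mul(-1, 1467)) = Add(-4564, -1467) = -6031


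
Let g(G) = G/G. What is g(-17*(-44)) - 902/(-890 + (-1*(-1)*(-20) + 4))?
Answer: 904/453 ≈ 1.9956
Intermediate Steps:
g(G) = 1
g(-17*(-44)) - 902/(-890 + (-1*(-1)*(-20) + 4)) = 1 - 902/(-890 + (-1*(-1)*(-20) + 4)) = 1 - 902/(-890 + (1*(-20) + 4)) = 1 - 902/(-890 + (-20 + 4)) = 1 - 902/(-890 - 16) = 1 - 902/(-906) = 1 - (-1)*902/906 = 1 - 1*(-451/453) = 1 + 451/453 = 904/453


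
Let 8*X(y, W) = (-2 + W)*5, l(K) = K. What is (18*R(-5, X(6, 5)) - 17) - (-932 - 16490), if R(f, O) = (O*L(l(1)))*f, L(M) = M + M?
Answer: 34135/2 ≈ 17068.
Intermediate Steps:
L(M) = 2*M
X(y, W) = -5/4 + 5*W/8 (X(y, W) = ((-2 + W)*5)/8 = (-10 + 5*W)/8 = -5/4 + 5*W/8)
R(f, O) = 2*O*f (R(f, O) = (O*(2*1))*f = (O*2)*f = (2*O)*f = 2*O*f)
(18*R(-5, X(6, 5)) - 17) - (-932 - 16490) = (18*(2*(-5/4 + (5/8)*5)*(-5)) - 17) - (-932 - 16490) = (18*(2*(-5/4 + 25/8)*(-5)) - 17) - 1*(-17422) = (18*(2*(15/8)*(-5)) - 17) + 17422 = (18*(-75/4) - 17) + 17422 = (-675/2 - 17) + 17422 = -709/2 + 17422 = 34135/2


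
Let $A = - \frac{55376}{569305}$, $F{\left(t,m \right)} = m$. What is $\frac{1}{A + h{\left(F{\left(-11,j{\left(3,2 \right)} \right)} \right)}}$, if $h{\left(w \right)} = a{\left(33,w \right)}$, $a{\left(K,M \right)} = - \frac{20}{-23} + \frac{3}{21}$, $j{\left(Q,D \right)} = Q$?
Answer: $\frac{91658105}{83881179} \approx 1.0927$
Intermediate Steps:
$a{\left(K,M \right)} = \frac{163}{161}$ ($a{\left(K,M \right)} = \left(-20\right) \left(- \frac{1}{23}\right) + 3 \cdot \frac{1}{21} = \frac{20}{23} + \frac{1}{7} = \frac{163}{161}$)
$h{\left(w \right)} = \frac{163}{161}$
$A = - \frac{55376}{569305}$ ($A = \left(-55376\right) \frac{1}{569305} = - \frac{55376}{569305} \approx -0.09727$)
$\frac{1}{A + h{\left(F{\left(-11,j{\left(3,2 \right)} \right)} \right)}} = \frac{1}{- \frac{55376}{569305} + \frac{163}{161}} = \frac{1}{\frac{83881179}{91658105}} = \frac{91658105}{83881179}$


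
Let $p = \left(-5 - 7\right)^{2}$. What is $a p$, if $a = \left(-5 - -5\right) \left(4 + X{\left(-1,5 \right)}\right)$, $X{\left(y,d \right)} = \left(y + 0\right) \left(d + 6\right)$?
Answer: $0$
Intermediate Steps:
$X{\left(y,d \right)} = y \left(6 + d\right)$
$p = 144$ ($p = \left(-12\right)^{2} = 144$)
$a = 0$ ($a = \left(-5 - -5\right) \left(4 - \left(6 + 5\right)\right) = \left(-5 + 5\right) \left(4 - 11\right) = 0 \left(4 - 11\right) = 0 \left(-7\right) = 0$)
$a p = 0 \cdot 144 = 0$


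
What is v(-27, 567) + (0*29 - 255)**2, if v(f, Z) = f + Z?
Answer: 65565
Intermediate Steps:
v(f, Z) = Z + f
v(-27, 567) + (0*29 - 255)**2 = (567 - 27) + (0*29 - 255)**2 = 540 + (0 - 255)**2 = 540 + (-255)**2 = 540 + 65025 = 65565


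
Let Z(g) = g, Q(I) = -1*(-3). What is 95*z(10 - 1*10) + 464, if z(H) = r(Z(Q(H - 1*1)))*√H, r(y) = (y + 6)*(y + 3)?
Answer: 464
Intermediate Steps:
Q(I) = 3
r(y) = (3 + y)*(6 + y) (r(y) = (6 + y)*(3 + y) = (3 + y)*(6 + y))
z(H) = 54*√H (z(H) = (18 + 3² + 9*3)*√H = (18 + 9 + 27)*√H = 54*√H)
95*z(10 - 1*10) + 464 = 95*(54*√(10 - 1*10)) + 464 = 95*(54*√(10 - 10)) + 464 = 95*(54*√0) + 464 = 95*(54*0) + 464 = 95*0 + 464 = 0 + 464 = 464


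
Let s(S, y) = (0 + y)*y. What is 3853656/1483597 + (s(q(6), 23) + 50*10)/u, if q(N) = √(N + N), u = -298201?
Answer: 1147637451543/442410108997 ≈ 2.5941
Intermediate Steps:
q(N) = √2*√N (q(N) = √(2*N) = √2*√N)
s(S, y) = y² (s(S, y) = y*y = y²)
3853656/1483597 + (s(q(6), 23) + 50*10)/u = 3853656/1483597 + (23² + 50*10)/(-298201) = 3853656*(1/1483597) + (529 + 500)*(-1/298201) = 3853656/1483597 + 1029*(-1/298201) = 3853656/1483597 - 1029/298201 = 1147637451543/442410108997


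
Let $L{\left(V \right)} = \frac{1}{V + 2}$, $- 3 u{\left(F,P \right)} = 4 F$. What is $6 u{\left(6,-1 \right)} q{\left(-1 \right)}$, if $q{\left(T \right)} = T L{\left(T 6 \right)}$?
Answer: $-12$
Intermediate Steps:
$u{\left(F,P \right)} = - \frac{4 F}{3}$
$L{\left(V \right)} = \frac{1}{2 + V}$
$q{\left(T \right)} = \frac{T}{2 + 6 T}$ ($q{\left(T \right)} = \frac{T}{2 + T 6} = \frac{T}{2 + 6 T}$)
$6 u{\left(6,-1 \right)} q{\left(-1 \right)} = 6 \left(\left(- \frac{4}{3}\right) 6\right) \frac{1}{2} \left(-1\right) \frac{1}{1 + 3 \left(-1\right)} = 6 \left(-8\right) \frac{1}{2} \left(-1\right) \frac{1}{1 - 3} = - 48 \cdot \frac{1}{2} \left(-1\right) \frac{1}{-2} = - 48 \cdot \frac{1}{2} \left(-1\right) \left(- \frac{1}{2}\right) = \left(-48\right) \frac{1}{4} = -12$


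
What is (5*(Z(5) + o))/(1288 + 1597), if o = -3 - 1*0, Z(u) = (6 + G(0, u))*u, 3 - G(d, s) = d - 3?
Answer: 57/577 ≈ 0.098787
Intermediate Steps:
G(d, s) = 6 - d (G(d, s) = 3 - (d - 3) = 3 - (-3 + d) = 3 + (3 - d) = 6 - d)
Z(u) = 12*u (Z(u) = (6 + (6 - 1*0))*u = (6 + (6 + 0))*u = (6 + 6)*u = 12*u)
o = -3 (o = -3 + 0 = -3)
(5*(Z(5) + o))/(1288 + 1597) = (5*(12*5 - 3))/(1288 + 1597) = (5*(60 - 3))/2885 = (5*57)/2885 = (1/2885)*285 = 57/577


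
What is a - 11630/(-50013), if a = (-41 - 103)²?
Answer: 1037081198/50013 ≈ 20736.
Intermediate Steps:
a = 20736 (a = (-144)² = 20736)
a - 11630/(-50013) = 20736 - 11630/(-50013) = 20736 - 11630*(-1)/50013 = 20736 - 1*(-11630/50013) = 20736 + 11630/50013 = 1037081198/50013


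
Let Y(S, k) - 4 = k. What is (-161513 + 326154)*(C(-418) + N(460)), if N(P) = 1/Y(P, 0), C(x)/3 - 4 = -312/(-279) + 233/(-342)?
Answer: 509054039/228 ≈ 2.2327e+6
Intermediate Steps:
Y(S, k) = 4 + k
C(x) = 47041/3534 (C(x) = 12 + 3*(-312/(-279) + 233/(-342)) = 12 + 3*(-312*(-1/279) + 233*(-1/342)) = 12 + 3*(104/93 - 233/342) = 12 + 3*(4633/10602) = 12 + 4633/3534 = 47041/3534)
N(P) = 1/4 (N(P) = 1/(4 + 0) = 1/4)
(-161513 + 326154)*(C(-418) + N(460)) = (-161513 + 326154)*(47041/3534 + 1/4) = 164641*(95849/7068) = 509054039/228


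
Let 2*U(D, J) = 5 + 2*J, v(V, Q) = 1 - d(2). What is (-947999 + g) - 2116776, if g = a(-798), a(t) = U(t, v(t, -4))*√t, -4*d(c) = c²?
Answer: -3064775 + 9*I*√798/2 ≈ -3.0648e+6 + 127.12*I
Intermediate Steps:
d(c) = -c²/4
v(V, Q) = 2 (v(V, Q) = 1 - (-1)*2²/4 = 1 - (-1)*4/4 = 1 - 1*(-1) = 1 + 1 = 2)
U(D, J) = 5/2 + J (U(D, J) = (5 + 2*J)/2 = 5/2 + J)
a(t) = 9*√t/2 (a(t) = (5/2 + 2)*√t = 9*√t/2)
g = 9*I*√798/2 (g = 9*√(-798)/2 = 9*(I*√798)/2 = 9*I*√798/2 ≈ 127.12*I)
(-947999 + g) - 2116776 = (-947999 + 9*I*√798/2) - 2116776 = -3064775 + 9*I*√798/2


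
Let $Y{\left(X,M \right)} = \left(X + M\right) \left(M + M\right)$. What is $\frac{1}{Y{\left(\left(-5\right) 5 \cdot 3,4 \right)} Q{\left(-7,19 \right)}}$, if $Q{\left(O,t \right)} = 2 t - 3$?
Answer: $- \frac{1}{19880} \approx -5.0302 \cdot 10^{-5}$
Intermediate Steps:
$Y{\left(X,M \right)} = 2 M \left(M + X\right)$ ($Y{\left(X,M \right)} = \left(M + X\right) 2 M = 2 M \left(M + X\right)$)
$Q{\left(O,t \right)} = -3 + 2 t$
$\frac{1}{Y{\left(\left(-5\right) 5 \cdot 3,4 \right)} Q{\left(-7,19 \right)}} = \frac{1}{2 \cdot 4 \left(4 + \left(-5\right) 5 \cdot 3\right) \left(-3 + 2 \cdot 19\right)} = \frac{1}{2 \cdot 4 \left(4 - 75\right) \left(-3 + 38\right)} = \frac{1}{2 \cdot 4 \left(4 - 75\right) 35} = \frac{1}{2 \cdot 4 \left(-71\right) 35} = \frac{1}{\left(-568\right) 35} = \frac{1}{-19880} = - \frac{1}{19880}$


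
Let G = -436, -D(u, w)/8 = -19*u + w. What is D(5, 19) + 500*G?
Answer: -217392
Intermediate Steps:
D(u, w) = -8*w + 152*u (D(u, w) = -8*(-19*u + w) = -8*(w - 19*u) = -8*w + 152*u)
D(5, 19) + 500*G = (-8*19 + 152*5) + 500*(-436) = (-152 + 760) - 218000 = 608 - 218000 = -217392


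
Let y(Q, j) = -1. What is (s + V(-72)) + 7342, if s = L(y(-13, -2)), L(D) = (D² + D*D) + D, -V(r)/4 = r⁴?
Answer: -107488081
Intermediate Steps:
V(r) = -4*r⁴
L(D) = D + 2*D² (L(D) = (D² + D²) + D = 2*D² + D = D + 2*D²)
s = 1 (s = -(1 + 2*(-1)) = -(1 - 2) = -1*(-1) = 1)
(s + V(-72)) + 7342 = (1 - 4*(-72)⁴) + 7342 = (1 - 4*26873856) + 7342 = (1 - 107495424) + 7342 = -107495423 + 7342 = -107488081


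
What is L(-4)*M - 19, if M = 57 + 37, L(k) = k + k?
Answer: -771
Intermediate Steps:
L(k) = 2*k
M = 94
L(-4)*M - 19 = (2*(-4))*94 - 19 = -8*94 - 19 = -752 - 19 = -771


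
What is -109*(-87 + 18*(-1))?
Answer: 11445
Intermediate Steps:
-109*(-87 + 18*(-1)) = -109*(-87 - 18) = -109*(-105) = 11445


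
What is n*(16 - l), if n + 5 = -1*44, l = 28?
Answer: 588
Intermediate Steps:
n = -49 (n = -5 - 1*44 = -5 - 44 = -49)
n*(16 - l) = -49*(16 - 1*28) = -49*(16 - 28) = -49*(-12) = 588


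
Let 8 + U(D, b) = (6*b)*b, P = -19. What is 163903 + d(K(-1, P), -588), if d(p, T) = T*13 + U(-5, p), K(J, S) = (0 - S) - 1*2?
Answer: 157985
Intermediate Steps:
K(J, S) = -2 - S (K(J, S) = -S - 2 = -2 - S)
U(D, b) = -8 + 6*b² (U(D, b) = -8 + (6*b)*b = -8 + 6*b²)
d(p, T) = -8 + 6*p² + 13*T (d(p, T) = T*13 + (-8 + 6*p²) = 13*T + (-8 + 6*p²) = -8 + 6*p² + 13*T)
163903 + d(K(-1, P), -588) = 163903 + (-8 + 6*(-2 - 1*(-19))² + 13*(-588)) = 163903 + (-8 + 6*(-2 + 19)² - 7644) = 163903 + (-8 + 6*17² - 7644) = 163903 + (-8 + 6*289 - 7644) = 163903 + (-8 + 1734 - 7644) = 163903 - 5918 = 157985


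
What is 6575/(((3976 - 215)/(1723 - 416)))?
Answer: 8593525/3761 ≈ 2284.9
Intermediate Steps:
6575/(((3976 - 215)/(1723 - 416))) = 6575/((3761/1307)) = 6575/((3761*(1/1307))) = 6575/(3761/1307) = 6575*(1307/3761) = 8593525/3761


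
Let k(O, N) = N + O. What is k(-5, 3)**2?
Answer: 4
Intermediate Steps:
k(-5, 3)**2 = (3 - 5)**2 = (-2)**2 = 4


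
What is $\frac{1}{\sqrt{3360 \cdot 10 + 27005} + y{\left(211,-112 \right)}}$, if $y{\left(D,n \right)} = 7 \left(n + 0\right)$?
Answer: $- \frac{784}{554051} - \frac{\sqrt{60605}}{554051} \approx -0.0018594$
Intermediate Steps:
$y{\left(D,n \right)} = 7 n$
$\frac{1}{\sqrt{3360 \cdot 10 + 27005} + y{\left(211,-112 \right)}} = \frac{1}{\sqrt{3360 \cdot 10 + 27005} + 7 \left(-112\right)} = \frac{1}{\sqrt{33600 + 27005} - 784} = \frac{1}{\sqrt{60605} - 784} = \frac{1}{-784 + \sqrt{60605}}$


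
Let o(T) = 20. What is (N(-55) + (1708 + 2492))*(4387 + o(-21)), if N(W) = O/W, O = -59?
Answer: 1018277013/55 ≈ 1.8514e+7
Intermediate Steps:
N(W) = -59/W
(N(-55) + (1708 + 2492))*(4387 + o(-21)) = (-59/(-55) + (1708 + 2492))*(4387 + 20) = (-59*(-1/55) + 4200)*4407 = (59/55 + 4200)*4407 = (231059/55)*4407 = 1018277013/55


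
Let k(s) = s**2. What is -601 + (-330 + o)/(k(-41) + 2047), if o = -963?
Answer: -2241821/3728 ≈ -601.35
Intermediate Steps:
-601 + (-330 + o)/(k(-41) + 2047) = -601 + (-330 - 963)/((-41)**2 + 2047) = -601 - 1293/(1681 + 2047) = -601 - 1293/3728 = -2241821/3728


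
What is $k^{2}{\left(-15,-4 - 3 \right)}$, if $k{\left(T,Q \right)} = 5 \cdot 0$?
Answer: $0$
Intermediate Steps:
$k{\left(T,Q \right)} = 0$
$k^{2}{\left(-15,-4 - 3 \right)} = 0^{2} = 0$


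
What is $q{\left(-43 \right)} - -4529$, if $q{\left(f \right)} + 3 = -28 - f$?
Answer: $4541$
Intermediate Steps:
$q{\left(f \right)} = -31 - f$ ($q{\left(f \right)} = -3 - \left(28 + f\right) = -31 - f$)
$q{\left(-43 \right)} - -4529 = \left(-31 - -43\right) - -4529 = \left(-31 + 43\right) + 4529 = 12 + 4529 = 4541$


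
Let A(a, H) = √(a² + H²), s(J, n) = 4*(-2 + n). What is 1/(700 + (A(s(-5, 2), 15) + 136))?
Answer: 1/851 ≈ 0.0011751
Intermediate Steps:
s(J, n) = -8 + 4*n
A(a, H) = √(H² + a²)
1/(700 + (A(s(-5, 2), 15) + 136)) = 1/(700 + (√(15² + (-8 + 4*2)²) + 136)) = 1/(700 + (√(225 + (-8 + 8)²) + 136)) = 1/(700 + (√(225 + 0²) + 136)) = 1/(700 + (√(225 + 0) + 136)) = 1/(700 + (√225 + 136)) = 1/(700 + (15 + 136)) = 1/(700 + 151) = 1/851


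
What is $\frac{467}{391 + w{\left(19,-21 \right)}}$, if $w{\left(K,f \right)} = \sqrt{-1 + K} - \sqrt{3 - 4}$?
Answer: $\frac{467}{391 - i + 3 \sqrt{2}} \approx 1.1815 + 0.0029894 i$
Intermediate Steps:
$w{\left(K,f \right)} = \sqrt{-1 + K} - i$ ($w{\left(K,f \right)} = \sqrt{-1 + K} - \sqrt{-1} = \sqrt{-1 + K} - i$)
$\frac{467}{391 + w{\left(19,-21 \right)}} = \frac{467}{391 + \left(\sqrt{-1 + 19} - i\right)} = \frac{467}{391 - \left(i - 3 \sqrt{2}\right)} = \frac{467}{391 + \left(3 \sqrt{2} - i\right)} = \frac{467}{391 + \left(- i + 3 \sqrt{2}\right)} = \frac{467}{391 - i + 3 \sqrt{2}}$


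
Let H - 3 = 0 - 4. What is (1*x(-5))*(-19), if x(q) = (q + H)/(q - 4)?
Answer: -38/3 ≈ -12.667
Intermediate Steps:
H = -1 (H = 3 + (0 - 4) = 3 - 4 = -1)
x(q) = (-1 + q)/(-4 + q) (x(q) = (q - 1)/(q - 4) = (-1 + q)/(-4 + q))
(1*x(-5))*(-19) = (1*((-1 - 5)/(-4 - 5)))*(-19) = (1*(-6/(-9)))*(-19) = (1*(-⅑*(-6)))*(-19) = (1*(⅔))*(-19) = (⅔)*(-19) = -38/3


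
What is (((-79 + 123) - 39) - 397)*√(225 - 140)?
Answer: -392*√85 ≈ -3614.1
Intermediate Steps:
(((-79 + 123) - 39) - 397)*√(225 - 140) = ((44 - 39) - 397)*√85 = (5 - 397)*√85 = -392*√85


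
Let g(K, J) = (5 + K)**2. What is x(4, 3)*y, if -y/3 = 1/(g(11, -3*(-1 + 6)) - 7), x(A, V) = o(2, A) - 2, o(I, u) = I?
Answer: 0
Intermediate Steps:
x(A, V) = 0 (x(A, V) = 2 - 2 = 0)
y = -1/83 (y = -3/((5 + 11)**2 - 7) = -3/(16**2 - 7) = -3/(256 - 7) = -3/249 = -3*1/249 = -1/83 ≈ -0.012048)
x(4, 3)*y = 0*(-1/83) = 0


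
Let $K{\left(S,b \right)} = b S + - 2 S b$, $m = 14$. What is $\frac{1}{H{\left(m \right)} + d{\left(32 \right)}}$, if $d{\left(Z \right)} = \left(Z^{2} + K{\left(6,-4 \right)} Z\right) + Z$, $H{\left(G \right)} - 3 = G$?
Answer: $\frac{1}{1841} \approx 0.00054318$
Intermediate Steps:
$K{\left(S,b \right)} = - S b$ ($K{\left(S,b \right)} = S b - 2 S b = - S b$)
$H{\left(G \right)} = 3 + G$
$d{\left(Z \right)} = Z^{2} + 25 Z$ ($d{\left(Z \right)} = \left(Z^{2} + \left(-1\right) 6 \left(-4\right) Z\right) + Z = \left(Z^{2} + 24 Z\right) + Z = Z^{2} + 25 Z$)
$\frac{1}{H{\left(m \right)} + d{\left(32 \right)}} = \frac{1}{\left(3 + 14\right) + 32 \left(25 + 32\right)} = \frac{1}{17 + 32 \cdot 57} = \frac{1}{17 + 1824} = \frac{1}{1841}$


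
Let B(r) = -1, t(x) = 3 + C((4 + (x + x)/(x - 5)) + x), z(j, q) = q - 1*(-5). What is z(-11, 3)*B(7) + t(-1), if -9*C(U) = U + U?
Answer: -155/27 ≈ -5.7407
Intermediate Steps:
z(j, q) = 5 + q (z(j, q) = q + 5 = 5 + q)
C(U) = -2*U/9 (C(U) = -(U + U)/9 = -2*U/9)
t(x) = 19/9 - 2*x/9 - 4*x/(9*(-5 + x)) (t(x) = 3 - 2*((4 + (x + x)/(x - 5)) + x)/9 = 3 - 2*((4 + (2*x)/(-5 + x)) + x)/9 = 3 - 2*((4 + 2*x/(-5 + x)) + x)/9 = 3 - 2*(4 + x + 2*x/(-5 + x))/9 = 3 + (-8/9 - 2*x/9 - 4*x/(9*(-5 + x))) = 19/9 - 2*x/9 - 4*x/(9*(-5 + x)))
z(-11, 3)*B(7) + t(-1) = (5 + 3)*(-1) + (-95 - 2*(-1)**2 + 25*(-1))/(9*(-5 - 1)) = 8*(-1) + (1/9)*(-95 - 2*1 - 25)/(-6) = -8 + (1/9)*(-1/6)*(-95 - 2 - 25) = -8 + (1/9)*(-1/6)*(-122) = -8 + 61/27 = -155/27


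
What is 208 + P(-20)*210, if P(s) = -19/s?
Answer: 815/2 ≈ 407.50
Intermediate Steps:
P(s) = -19/s
208 + P(-20)*210 = 208 - 19/(-20)*210 = 208 - 19*(-1/20)*210 = 208 + (19/20)*210 = 208 + 399/2 = 815/2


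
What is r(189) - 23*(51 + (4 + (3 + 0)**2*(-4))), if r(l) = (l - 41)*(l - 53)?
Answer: 19691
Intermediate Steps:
r(l) = (-53 + l)*(-41 + l) (r(l) = (-41 + l)*(-53 + l) = (-53 + l)*(-41 + l))
r(189) - 23*(51 + (4 + (3 + 0)**2*(-4))) = (2173 + 189**2 - 94*189) - 23*(51 + (4 + (3 + 0)**2*(-4))) = (2173 + 35721 - 17766) - 23*(51 + (4 + 3**2*(-4))) = 20128 - 23*(51 + (4 + 9*(-4))) = 20128 - 23*(51 + (4 - 36)) = 20128 - 23*(51 - 32) = 20128 - 23*19 = 20128 - 1*437 = 20128 - 437 = 19691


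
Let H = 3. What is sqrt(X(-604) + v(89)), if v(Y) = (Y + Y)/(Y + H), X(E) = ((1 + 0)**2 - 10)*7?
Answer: 53*I*sqrt(46)/46 ≈ 7.8144*I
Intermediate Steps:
X(E) = -63 (X(E) = (1**2 - 10)*7 = (1 - 10)*7 = -9*7 = -63)
v(Y) = 2*Y/(3 + Y) (v(Y) = (Y + Y)/(Y + 3) = (2*Y)/(3 + Y) = 2*Y/(3 + Y))
sqrt(X(-604) + v(89)) = sqrt(-63 + 2*89/(3 + 89)) = sqrt(-63 + 2*89/92) = sqrt(-63 + 2*89*(1/92)) = sqrt(-63 + 89/46) = sqrt(-2809/46) = 53*I*sqrt(46)/46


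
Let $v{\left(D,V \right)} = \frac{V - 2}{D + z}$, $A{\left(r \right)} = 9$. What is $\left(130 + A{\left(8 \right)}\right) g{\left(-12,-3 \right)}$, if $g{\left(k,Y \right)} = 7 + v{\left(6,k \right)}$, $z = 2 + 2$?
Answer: $\frac{3892}{5} \approx 778.4$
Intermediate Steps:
$z = 4$
$v{\left(D,V \right)} = \frac{-2 + V}{4 + D}$ ($v{\left(D,V \right)} = \frac{V - 2}{D + 4} = \frac{-2 + V}{4 + D}$)
$g{\left(k,Y \right)} = \frac{34}{5} + \frac{k}{10}$ ($g{\left(k,Y \right)} = 7 + \frac{-2 + k}{4 + 6} = 7 + \frac{-2 + k}{10} = 7 + \left(- \frac{1}{5} + \frac{k}{10}\right) = \frac{34}{5} + \frac{k}{10}$)
$\left(130 + A{\left(8 \right)}\right) g{\left(-12,-3 \right)} = \left(130 + 9\right) \left(\frac{34}{5} + \frac{1}{10} \left(-12\right)\right) = 139 \left(\frac{34}{5} - \frac{6}{5}\right) = 139 \cdot \frac{28}{5} = \frac{3892}{5}$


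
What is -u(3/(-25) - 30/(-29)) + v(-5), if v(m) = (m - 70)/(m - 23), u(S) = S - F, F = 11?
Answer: 259111/20300 ≈ 12.764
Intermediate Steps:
u(S) = -11 + S (u(S) = S - 1*11 = S - 11 = -11 + S)
v(m) = (-70 + m)/(-23 + m)
-u(3/(-25) - 30/(-29)) + v(-5) = -(-11 + (3/(-25) - 30/(-29))) + (-70 - 5)/(-23 - 5) = -(-11 + (3*(-1/25) - 30*(-1/29))) - 75/(-28) = -(-11 + (-3/25 + 30/29)) - 1/28*(-75) = -(-11 + 663/725) + 75/28 = -1*(-7312/725) + 75/28 = 7312/725 + 75/28 = 259111/20300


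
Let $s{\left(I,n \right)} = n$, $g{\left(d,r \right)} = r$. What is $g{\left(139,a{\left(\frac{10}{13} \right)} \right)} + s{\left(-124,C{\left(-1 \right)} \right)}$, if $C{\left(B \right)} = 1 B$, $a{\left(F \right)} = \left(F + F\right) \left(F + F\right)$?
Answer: $\frac{231}{169} \approx 1.3669$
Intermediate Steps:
$a{\left(F \right)} = 4 F^{2}$ ($a{\left(F \right)} = 2 F 2 F = 4 F^{2}$)
$C{\left(B \right)} = B$
$g{\left(139,a{\left(\frac{10}{13} \right)} \right)} + s{\left(-124,C{\left(-1 \right)} \right)} = 4 \left(\frac{10}{13}\right)^{2} - 1 = 4 \cdot \frac{100}{169} - 1 = \frac{400}{169} - 1 = \frac{231}{169}$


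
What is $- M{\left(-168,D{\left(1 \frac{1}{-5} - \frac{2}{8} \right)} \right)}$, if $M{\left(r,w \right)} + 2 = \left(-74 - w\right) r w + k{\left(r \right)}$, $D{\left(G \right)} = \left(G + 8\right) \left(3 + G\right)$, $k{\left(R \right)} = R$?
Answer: $- \frac{6028955021}{20000} \approx -3.0145 \cdot 10^{5}$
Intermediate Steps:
$D{\left(G \right)} = \left(3 + G\right) \left(8 + G\right)$ ($D{\left(G \right)} = \left(8 + G\right) \left(3 + G\right) = \left(3 + G\right) \left(8 + G\right)$)
$M{\left(r,w \right)} = -2 + r + r w \left(-74 - w\right)$ ($M{\left(r,w \right)} = -2 + \left(\left(-74 - w\right) r w + r\right) = -2 + \left(r \left(-74 - w\right) w + r\right) = -2 + \left(r w \left(-74 - w\right) + r\right) = -2 + \left(r + r w \left(-74 - w\right)\right) = -2 + r + r w \left(-74 - w\right)$)
$- M{\left(-168,D{\left(1 \frac{1}{-5} - \frac{2}{8} \right)} \right)} = - (-2 - 168 - - 168 \left(24 + \left(1 \frac{1}{-5} - \frac{2}{8}\right)^{2} + 11 \left(1 \frac{1}{-5} - \frac{2}{8}\right)\right)^{2} - - 12432 \left(24 + \left(1 \frac{1}{-5} - \frac{2}{8}\right)^{2} + 11 \left(1 \frac{1}{-5} - \frac{2}{8}\right)\right)) = - (-2 - 168 - - 168 \left(24 + \left(1 \left(- \frac{1}{5}\right) - \frac{1}{4}\right)^{2} + 11 \left(1 \left(- \frac{1}{5}\right) - \frac{1}{4}\right)\right)^{2} - - 12432 \left(24 + \left(1 \left(- \frac{1}{5}\right) - \frac{1}{4}\right)^{2} + 11 \left(1 \left(- \frac{1}{5}\right) - \frac{1}{4}\right)\right)) = - (-2 - 168 - - 168 \left(24 + \left(- \frac{1}{5} - \frac{1}{4}\right)^{2} + 11 \left(- \frac{1}{5} - \frac{1}{4}\right)\right)^{2} - - 12432 \left(24 + \left(- \frac{1}{5} - \frac{1}{4}\right)^{2} + 11 \left(- \frac{1}{5} - \frac{1}{4}\right)\right)) = - (-2 - 168 - - 168 \left(24 + \left(- \frac{9}{20}\right)^{2} + 11 \left(- \frac{9}{20}\right)\right)^{2} - - 12432 \left(24 + \left(- \frac{9}{20}\right)^{2} + 11 \left(- \frac{9}{20}\right)\right)) = - (-2 - 168 - - 168 \left(24 + \frac{81}{400} - \frac{99}{20}\right)^{2} - - 12432 \left(24 + \frac{81}{400} - \frac{99}{20}\right)) = - (-2 - 168 - - 168 \left(\frac{7701}{400}\right)^{2} - \left(-12432\right) \frac{7701}{400}) = - (-2 - 168 - \left(-168\right) \frac{59305401}{160000} + \frac{5983677}{25}) = - (-2 - 168 + \frac{1245413421}{20000} + \frac{5983677}{25}) = \left(-1\right) \frac{6028955021}{20000} = - \frac{6028955021}{20000}$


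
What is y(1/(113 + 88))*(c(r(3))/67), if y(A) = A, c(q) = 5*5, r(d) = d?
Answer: 25/13467 ≈ 0.0018564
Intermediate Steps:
c(q) = 25
y(1/(113 + 88))*(c(r(3))/67) = (25/67)/(113 + 88) = (25*(1/67))/201 = (1/201)*(25/67) = 25/13467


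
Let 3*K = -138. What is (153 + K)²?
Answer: 11449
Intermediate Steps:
K = -46 (K = (⅓)*(-138) = -46)
(153 + K)² = (153 - 46)² = 107² = 11449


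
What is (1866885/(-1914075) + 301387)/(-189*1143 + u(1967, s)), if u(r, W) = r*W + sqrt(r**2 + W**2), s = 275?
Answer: 6247522720802524/6734657937936225 - 19229181838*sqrt(3944714)/6734657937936225 ≈ 0.92200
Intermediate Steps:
u(r, W) = sqrt(W**2 + r**2) + W*r (u(r, W) = W*r + sqrt(W**2 + r**2) = sqrt(W**2 + r**2) + W*r)
(1866885/(-1914075) + 301387)/(-189*1143 + u(1967, s)) = (1866885/(-1914075) + 301387)/(-189*1143 + (sqrt(275**2 + 1967**2) + 275*1967)) = (1866885*(-1/1914075) + 301387)/(-216027 + (sqrt(75625 + 3869089) + 540925)) = (-124459/127605 + 301387)/(-216027 + (sqrt(3944714) + 540925)) = 38458363676/(127605*(-216027 + (540925 + sqrt(3944714)))) = 38458363676/(127605*(324898 + sqrt(3944714)))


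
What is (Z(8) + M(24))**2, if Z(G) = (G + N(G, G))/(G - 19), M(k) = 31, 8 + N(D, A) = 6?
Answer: 112225/121 ≈ 927.48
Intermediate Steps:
N(D, A) = -2 (N(D, A) = -8 + 6 = -2)
Z(G) = (-2 + G)/(-19 + G) (Z(G) = (G - 2)/(G - 19) = (-2 + G)/(-19 + G))
(Z(8) + M(24))**2 = ((-2 + 8)/(-19 + 8) + 31)**2 = (6/(-11) + 31)**2 = (-1/11*6 + 31)**2 = (-6/11 + 31)**2 = (335/11)**2 = 112225/121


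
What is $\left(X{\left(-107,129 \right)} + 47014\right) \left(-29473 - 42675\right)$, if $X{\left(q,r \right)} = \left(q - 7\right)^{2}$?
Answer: $-4329601480$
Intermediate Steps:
$X{\left(q,r \right)} = \left(-7 + q\right)^{2}$
$\left(X{\left(-107,129 \right)} + 47014\right) \left(-29473 - 42675\right) = \left(\left(-7 - 107\right)^{2} + 47014\right) \left(-29473 - 42675\right) = \left(\left(-114\right)^{2} + 47014\right) \left(-72148\right) = \left(12996 + 47014\right) \left(-72148\right) = 60010 \left(-72148\right) = -4329601480$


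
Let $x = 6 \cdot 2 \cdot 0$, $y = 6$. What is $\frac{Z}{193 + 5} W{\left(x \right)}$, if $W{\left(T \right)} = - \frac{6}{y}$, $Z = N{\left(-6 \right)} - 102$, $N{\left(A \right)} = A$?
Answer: $\frac{6}{11} \approx 0.54545$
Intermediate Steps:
$x = 0$ ($x = 12 \cdot 0 = 0$)
$Z = -108$ ($Z = -6 - 102 = -108$)
$W{\left(T \right)} = -1$ ($W{\left(T \right)} = - \frac{6}{6} = \left(-6\right) \frac{1}{6} = -1$)
$\frac{Z}{193 + 5} W{\left(x \right)} = \frac{1}{193 + 5} \left(-108\right) \left(-1\right) = \frac{1}{198} \left(-108\right) \left(-1\right) = \left(- \frac{6}{11}\right) \left(-1\right) = \frac{6}{11}$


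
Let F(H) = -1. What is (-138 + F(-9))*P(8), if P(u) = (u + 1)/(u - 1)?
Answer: -1251/7 ≈ -178.71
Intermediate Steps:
P(u) = (1 + u)/(-1 + u)
(-138 + F(-9))*P(8) = (-138 - 1)*((1 + 8)/(-1 + 8)) = -139*9/7 = -1251/7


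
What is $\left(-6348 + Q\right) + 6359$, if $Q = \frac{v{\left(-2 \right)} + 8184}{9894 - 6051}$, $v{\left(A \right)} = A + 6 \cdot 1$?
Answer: $\frac{50461}{3843} \approx 13.131$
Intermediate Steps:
$v{\left(A \right)} = 6 + A$ ($v{\left(A \right)} = A + 6 = 6 + A$)
$Q = \frac{8188}{3843}$ ($Q = \frac{\left(6 - 2\right) + 8184}{9894 - 6051} = \frac{4 + 8184}{3843} = 8188 \cdot \frac{1}{3843} = \frac{8188}{3843} \approx 2.1306$)
$\left(-6348 + Q\right) + 6359 = \left(-6348 + \frac{8188}{3843}\right) + 6359 = - \frac{24387176}{3843} + 6359 = \frac{50461}{3843}$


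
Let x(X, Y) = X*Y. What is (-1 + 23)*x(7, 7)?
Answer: 1078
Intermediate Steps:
(-1 + 23)*x(7, 7) = (-1 + 23)*(7*7) = 22*49 = 1078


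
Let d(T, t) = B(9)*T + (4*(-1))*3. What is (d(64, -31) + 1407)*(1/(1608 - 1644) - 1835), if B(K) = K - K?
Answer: -10239455/4 ≈ -2.5599e+6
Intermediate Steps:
B(K) = 0
d(T, t) = -12 (d(T, t) = 0*T + (4*(-1))*3 = 0 - 4*3 = 0 - 12 = -12)
(d(64, -31) + 1407)*(1/(1608 - 1644) - 1835) = (-12 + 1407)*(1/(1608 - 1644) - 1835) = 1395*(1/(-36) - 1835) = 1395*(-1/36 - 1835) = 1395*(-66061/36) = -10239455/4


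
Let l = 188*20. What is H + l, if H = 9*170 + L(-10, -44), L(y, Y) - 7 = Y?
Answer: 5253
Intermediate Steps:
L(y, Y) = 7 + Y
H = 1493 (H = 9*170 + (7 - 44) = 1530 - 37 = 1493)
l = 3760
H + l = 1493 + 3760 = 5253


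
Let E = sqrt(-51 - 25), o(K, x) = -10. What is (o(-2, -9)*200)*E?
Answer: -4000*I*sqrt(19) ≈ -17436.0*I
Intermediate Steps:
E = 2*I*sqrt(19) (E = sqrt(-76) = 2*I*sqrt(19) ≈ 8.7178*I)
(o(-2, -9)*200)*E = (-10*200)*(2*I*sqrt(19)) = -4000*I*sqrt(19)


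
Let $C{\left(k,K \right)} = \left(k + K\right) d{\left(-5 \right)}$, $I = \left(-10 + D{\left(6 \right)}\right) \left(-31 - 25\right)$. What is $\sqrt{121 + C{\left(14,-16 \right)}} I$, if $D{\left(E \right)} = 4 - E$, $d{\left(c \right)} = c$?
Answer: $672 \sqrt{131} \approx 7691.4$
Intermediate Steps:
$I = 672$ ($I = \left(-10 + \left(4 - 6\right)\right) \left(-31 - 25\right) = \left(-10 + \left(4 - 6\right)\right) \left(-56\right) = \left(-10 - 2\right) \left(-56\right) = \left(-12\right) \left(-56\right) = 672$)
$C{\left(k,K \right)} = - 5 K - 5 k$ ($C{\left(k,K \right)} = \left(k + K\right) \left(-5\right) = \left(K + k\right) \left(-5\right) = - 5 K - 5 k$)
$\sqrt{121 + C{\left(14,-16 \right)}} I = \sqrt{121 - -10} \cdot 672 = \sqrt{121 + \left(80 - 70\right)} 672 = \sqrt{121 + 10} \cdot 672 = \sqrt{131} \cdot 672 = 672 \sqrt{131}$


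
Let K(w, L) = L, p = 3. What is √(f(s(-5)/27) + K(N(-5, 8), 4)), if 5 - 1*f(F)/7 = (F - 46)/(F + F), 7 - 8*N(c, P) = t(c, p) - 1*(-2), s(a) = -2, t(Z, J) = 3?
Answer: I*√2138 ≈ 46.239*I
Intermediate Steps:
N(c, P) = ¼ (N(c, P) = 7/8 - (3 - 1*(-2))/8 = 7/8 - (3 + 2)/8 = 7/8 - ⅛*5 = 7/8 - 5/8 = ¼)
f(F) = 35 - 7*(-46 + F)/(2*F) (f(F) = 35 - 7*(F - 46)/(F + F) = 35 - 7*(-46 + F)/(2*F))
√(f(s(-5)/27) + K(N(-5, 8), 4)) = √((63/2 + 161/((-2/27))) + 4) = √((63/2 + 161/((-2*1/27))) + 4) = √((63/2 + 161/(-2/27)) + 4) = √((63/2 + 161*(-27/2)) + 4) = √((63/2 - 4347/2) + 4) = √(-2142 + 4) = √(-2138) = I*√2138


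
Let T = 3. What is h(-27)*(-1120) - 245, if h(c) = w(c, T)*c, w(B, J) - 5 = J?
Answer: 241675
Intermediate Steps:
w(B, J) = 5 + J
h(c) = 8*c (h(c) = (5 + 3)*c = 8*c)
h(-27)*(-1120) - 245 = (8*(-27))*(-1120) - 245 = -216*(-1120) - 245 = 241920 - 245 = 241675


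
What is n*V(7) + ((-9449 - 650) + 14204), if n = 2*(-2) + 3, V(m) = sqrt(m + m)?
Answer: 4105 - sqrt(14) ≈ 4101.3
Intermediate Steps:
V(m) = sqrt(2)*sqrt(m) (V(m) = sqrt(2*m) = sqrt(2)*sqrt(m))
n = -1 (n = -4 + 3 = -1)
n*V(7) + ((-9449 - 650) + 14204) = -sqrt(2)*sqrt(7) + ((-9449 - 650) + 14204) = -sqrt(14) + (-10099 + 14204) = -sqrt(14) + 4105 = 4105 - sqrt(14)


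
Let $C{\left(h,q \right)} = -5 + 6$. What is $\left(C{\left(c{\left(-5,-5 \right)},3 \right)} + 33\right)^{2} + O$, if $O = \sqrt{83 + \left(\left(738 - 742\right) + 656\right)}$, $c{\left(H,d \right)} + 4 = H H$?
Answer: $1156 + 7 \sqrt{15} \approx 1183.1$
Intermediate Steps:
$c{\left(H,d \right)} = -4 + H^{2}$ ($c{\left(H,d \right)} = -4 + H H = -4 + H^{2}$)
$C{\left(h,q \right)} = 1$
$O = 7 \sqrt{15}$ ($O = \sqrt{83 + \left(-4 + 656\right)} = \sqrt{83 + 652} = \sqrt{735} = 7 \sqrt{15} \approx 27.111$)
$\left(C{\left(c{\left(-5,-5 \right)},3 \right)} + 33\right)^{2} + O = \left(1 + 33\right)^{2} + 7 \sqrt{15} = 34^{2} + 7 \sqrt{15} = 1156 + 7 \sqrt{15}$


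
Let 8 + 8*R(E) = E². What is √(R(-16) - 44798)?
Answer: I*√44767 ≈ 211.58*I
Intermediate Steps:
R(E) = -1 + E²/8
√(R(-16) - 44798) = √((-1 + (⅛)*(-16)²) - 44798) = √((-1 + (⅛)*256) - 44798) = √((-1 + 32) - 44798) = √(31 - 44798) = √(-44767) = I*√44767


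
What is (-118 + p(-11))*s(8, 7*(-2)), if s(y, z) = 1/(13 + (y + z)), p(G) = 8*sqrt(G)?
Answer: -118/7 + 8*I*sqrt(11)/7 ≈ -16.857 + 3.7904*I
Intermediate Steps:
s(y, z) = 1/(13 + y + z)
(-118 + p(-11))*s(8, 7*(-2)) = (-118 + 8*sqrt(-11))/(13 + 8 + 7*(-2)) = (-118 + 8*(I*sqrt(11)))/(13 + 8 - 14) = (-118 + 8*I*sqrt(11))/7 = (-118 + 8*I*sqrt(11))*(1/7) = -118/7 + 8*I*sqrt(11)/7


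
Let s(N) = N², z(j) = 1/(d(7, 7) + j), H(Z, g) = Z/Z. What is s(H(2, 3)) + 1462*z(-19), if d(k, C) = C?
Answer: -725/6 ≈ -120.83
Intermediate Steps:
H(Z, g) = 1
z(j) = 1/(7 + j)
s(H(2, 3)) + 1462*z(-19) = 1² + 1462/(7 - 19) = 1 + 1462/(-12) = 1 + 1462*(-1/12) = 1 - 731/6 = -725/6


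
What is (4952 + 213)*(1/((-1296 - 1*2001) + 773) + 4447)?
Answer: 57973132455/2524 ≈ 2.2969e+7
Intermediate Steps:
(4952 + 213)*(1/((-1296 - 1*2001) + 773) + 4447) = 5165*(1/((-1296 - 2001) + 773) + 4447) = 5165*(1/(-3297 + 773) + 4447) = 5165*(1/(-2524) + 4447) = 5165*(-1/2524 + 4447) = 5165*(11224227/2524) = 57973132455/2524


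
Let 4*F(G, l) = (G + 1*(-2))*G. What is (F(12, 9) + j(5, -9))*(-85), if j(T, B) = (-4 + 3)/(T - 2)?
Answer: -7565/3 ≈ -2521.7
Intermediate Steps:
j(T, B) = -1/(-2 + T)
F(G, l) = G*(-2 + G)/4 (F(G, l) = ((G + 1*(-2))*G)/4 = ((G - 2)*G)/4 = ((-2 + G)*G)/4 = (G*(-2 + G))/4 = G*(-2 + G)/4)
(F(12, 9) + j(5, -9))*(-85) = ((1/4)*12*(-2 + 12) - 1/(-2 + 5))*(-85) = ((1/4)*12*10 - 1/3)*(-85) = (30 - 1*1/3)*(-85) = (30 - 1/3)*(-85) = (89/3)*(-85) = -7565/3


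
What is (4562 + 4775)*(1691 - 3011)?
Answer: -12324840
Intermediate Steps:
(4562 + 4775)*(1691 - 3011) = 9337*(-1320) = -12324840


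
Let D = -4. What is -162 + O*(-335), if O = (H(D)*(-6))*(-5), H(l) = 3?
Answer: -30312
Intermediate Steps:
O = 90 (O = (3*(-6))*(-5) = -18*(-5) = 90)
-162 + O*(-335) = -162 + 90*(-335) = -162 - 30150 = -30312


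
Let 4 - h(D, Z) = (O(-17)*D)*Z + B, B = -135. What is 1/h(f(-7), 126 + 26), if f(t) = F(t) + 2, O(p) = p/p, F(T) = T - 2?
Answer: 1/1203 ≈ 0.00083125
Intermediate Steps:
F(T) = -2 + T
O(p) = 1
f(t) = t (f(t) = (-2 + t) + 2 = t)
h(D, Z) = 139 - D*Z (h(D, Z) = 4 - ((1*D)*Z - 135) = 4 - (D*Z - 135) = 4 - (-135 + D*Z) = 4 + (135 - D*Z) = 139 - D*Z)
1/h(f(-7), 126 + 26) = 1/(139 - 1*(-7)*(126 + 26)) = 1/(139 - 1*(-7)*152) = 1/(139 + 1064) = 1/1203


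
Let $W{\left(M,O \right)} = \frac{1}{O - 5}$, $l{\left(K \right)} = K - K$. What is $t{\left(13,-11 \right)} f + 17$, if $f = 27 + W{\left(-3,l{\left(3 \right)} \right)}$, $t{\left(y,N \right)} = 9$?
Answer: $\frac{1291}{5} \approx 258.2$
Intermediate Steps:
$l{\left(K \right)} = 0$
$W{\left(M,O \right)} = \frac{1}{-5 + O}$
$f = \frac{134}{5}$ ($f = 27 + \frac{1}{-5 + 0} = 27 + \frac{1}{-5} = 27 - \frac{1}{5} = \frac{134}{5} \approx 26.8$)
$t{\left(13,-11 \right)} f + 17 = 9 \cdot \frac{134}{5} + 17 = \frac{1206}{5} + 17 = \frac{1291}{5}$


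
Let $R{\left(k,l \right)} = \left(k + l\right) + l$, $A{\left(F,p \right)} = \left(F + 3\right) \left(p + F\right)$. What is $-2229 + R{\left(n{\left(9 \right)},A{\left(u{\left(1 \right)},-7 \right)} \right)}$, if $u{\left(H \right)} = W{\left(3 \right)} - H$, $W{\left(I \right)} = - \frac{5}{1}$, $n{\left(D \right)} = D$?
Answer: $-2142$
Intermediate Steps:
$W{\left(I \right)} = -5$ ($W{\left(I \right)} = \left(-5\right) 1 = -5$)
$u{\left(H \right)} = -5 - H$
$A{\left(F,p \right)} = \left(3 + F\right) \left(F + p\right)$
$R{\left(k,l \right)} = k + 2 l$
$-2229 + R{\left(n{\left(9 \right)},A{\left(u{\left(1 \right)},-7 \right)} \right)} = -2229 + \left(9 + 2 \left(\left(-5 - 1\right)^{2} + 3 \left(-5 - 1\right) + 3 \left(-7\right) + \left(-5 - 1\right) \left(-7\right)\right)\right) = -2229 + \left(9 + 2 \left(\left(-5 - 1\right)^{2} + 3 \left(-5 - 1\right) - 21 + \left(-5 - 1\right) \left(-7\right)\right)\right) = -2229 + \left(9 + 2 \left(\left(-6\right)^{2} + 3 \left(-6\right) - 21 - -42\right)\right) = -2229 + \left(9 + 2 \left(36 - 18 - 21 + 42\right)\right) = -2229 + \left(9 + 2 \cdot 39\right) = -2229 + \left(9 + 78\right) = -2229 + 87 = -2142$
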